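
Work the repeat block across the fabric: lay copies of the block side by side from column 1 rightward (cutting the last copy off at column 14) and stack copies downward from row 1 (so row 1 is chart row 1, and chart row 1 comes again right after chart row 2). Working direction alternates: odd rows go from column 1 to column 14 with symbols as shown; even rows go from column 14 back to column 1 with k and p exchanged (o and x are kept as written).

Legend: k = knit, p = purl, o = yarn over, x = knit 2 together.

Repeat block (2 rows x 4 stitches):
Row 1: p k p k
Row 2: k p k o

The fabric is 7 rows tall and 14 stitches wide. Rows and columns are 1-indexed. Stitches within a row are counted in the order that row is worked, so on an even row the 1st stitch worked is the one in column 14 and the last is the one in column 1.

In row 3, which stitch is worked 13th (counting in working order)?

Result:
p

Derivation:
For row 3: chart row = ((3-1) mod 2) + 1 = 1; this is a RS (odd) row.
Chart row 1 tiled across columns 1-14: p k p k p k p k p k p k p k
RS row: no reversal, no swap; stitch n worked = column n.
The 13th stitch worked is p.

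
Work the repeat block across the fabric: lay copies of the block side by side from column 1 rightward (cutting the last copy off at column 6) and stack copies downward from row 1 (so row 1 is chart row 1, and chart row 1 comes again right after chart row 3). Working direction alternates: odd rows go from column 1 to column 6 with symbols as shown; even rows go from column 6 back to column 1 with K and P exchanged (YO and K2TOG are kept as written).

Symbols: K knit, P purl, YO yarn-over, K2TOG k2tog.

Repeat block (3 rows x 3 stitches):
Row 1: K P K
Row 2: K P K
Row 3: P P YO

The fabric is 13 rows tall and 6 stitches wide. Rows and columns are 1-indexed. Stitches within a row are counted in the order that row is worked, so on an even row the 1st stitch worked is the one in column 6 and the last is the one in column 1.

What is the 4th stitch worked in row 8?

== STITCH ==
P

Derivation:
Row 8 uses chart row ((8-1) mod 3)+1 = 2. Row 8 is even, so WS.
Chart row 2 tiled across columns 1-6: K P K K P K
Wrong side: read the tiled row from column 6 down to 1 and exchange K with P (leave YO, K2TOG).
Row 8 as worked: P K P P K P
Stitch 4 in working order -> P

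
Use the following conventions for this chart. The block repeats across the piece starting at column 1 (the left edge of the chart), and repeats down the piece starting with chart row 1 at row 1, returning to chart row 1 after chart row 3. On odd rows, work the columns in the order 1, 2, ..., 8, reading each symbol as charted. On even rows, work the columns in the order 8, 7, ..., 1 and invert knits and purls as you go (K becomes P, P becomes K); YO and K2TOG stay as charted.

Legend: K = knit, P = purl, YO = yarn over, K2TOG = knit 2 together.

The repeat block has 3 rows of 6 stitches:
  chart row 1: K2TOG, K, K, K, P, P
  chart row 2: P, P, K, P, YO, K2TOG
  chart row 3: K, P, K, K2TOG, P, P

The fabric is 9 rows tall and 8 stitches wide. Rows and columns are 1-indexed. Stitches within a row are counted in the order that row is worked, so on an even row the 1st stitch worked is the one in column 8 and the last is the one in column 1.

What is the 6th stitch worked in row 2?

For row 2: chart row = ((2-1) mod 3) + 1 = 2; this is a WS (even) row.
Chart row 2 tiled across columns 1-8: P P K P YO K2TOG P P
WS: work from column 8 back to column 1 (reverse the tiled row), swapping K<->P (YO and K2TOG unchanged).
Row 2 as worked: K K K2TOG YO K P K K
The 6th stitch worked is P.

== STITCH ==
P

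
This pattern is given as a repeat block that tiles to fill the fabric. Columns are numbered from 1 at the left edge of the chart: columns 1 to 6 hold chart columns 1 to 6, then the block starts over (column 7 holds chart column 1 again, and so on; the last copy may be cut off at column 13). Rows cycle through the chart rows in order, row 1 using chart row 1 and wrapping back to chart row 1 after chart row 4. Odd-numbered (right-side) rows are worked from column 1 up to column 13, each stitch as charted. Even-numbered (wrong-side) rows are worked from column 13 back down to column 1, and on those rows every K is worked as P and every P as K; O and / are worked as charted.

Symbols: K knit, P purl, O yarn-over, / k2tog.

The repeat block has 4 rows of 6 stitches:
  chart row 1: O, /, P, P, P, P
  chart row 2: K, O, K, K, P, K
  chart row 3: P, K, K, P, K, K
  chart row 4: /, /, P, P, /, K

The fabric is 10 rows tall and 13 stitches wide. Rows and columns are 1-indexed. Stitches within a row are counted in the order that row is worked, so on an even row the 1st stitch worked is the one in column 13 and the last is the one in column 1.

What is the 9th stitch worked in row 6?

Row 6: (6-1) mod 4 = 1, so use chart row 2. Even row -> WS.
Chart row 2 tiled across columns 1-13: K O K K P K K O K K P K K
WS: work from column 13 back to column 1 (reverse the tiled row), swapping K<->P (O and / unchanged).
Row 6 as worked: P P K P P O P P K P P O P
Counting 9 along the worked row gives K.

Stitch:
K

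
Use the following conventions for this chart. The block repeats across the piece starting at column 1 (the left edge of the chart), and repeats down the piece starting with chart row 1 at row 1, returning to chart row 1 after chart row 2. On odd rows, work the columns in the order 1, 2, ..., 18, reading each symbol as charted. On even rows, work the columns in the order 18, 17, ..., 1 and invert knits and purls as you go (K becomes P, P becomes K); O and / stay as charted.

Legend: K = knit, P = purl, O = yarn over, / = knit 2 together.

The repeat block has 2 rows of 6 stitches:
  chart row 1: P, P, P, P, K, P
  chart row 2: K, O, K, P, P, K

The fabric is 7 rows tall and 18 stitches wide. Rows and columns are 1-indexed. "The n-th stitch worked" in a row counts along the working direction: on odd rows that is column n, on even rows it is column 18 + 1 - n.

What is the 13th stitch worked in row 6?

== STITCH ==
P

Derivation:
Row 6: (6-1) mod 2 = 1, so use chart row 2. Even row -> WS.
Chart row 2 tiled across columns 1-18: K O K P P K K O K P P K K O K P P K
WS row: flip the tiled sequence (start at column 18) and apply K<->P; O and / stay.
Row 6 as worked: P K K P O P P K K P O P P K K P O P
The 13th stitch worked is P.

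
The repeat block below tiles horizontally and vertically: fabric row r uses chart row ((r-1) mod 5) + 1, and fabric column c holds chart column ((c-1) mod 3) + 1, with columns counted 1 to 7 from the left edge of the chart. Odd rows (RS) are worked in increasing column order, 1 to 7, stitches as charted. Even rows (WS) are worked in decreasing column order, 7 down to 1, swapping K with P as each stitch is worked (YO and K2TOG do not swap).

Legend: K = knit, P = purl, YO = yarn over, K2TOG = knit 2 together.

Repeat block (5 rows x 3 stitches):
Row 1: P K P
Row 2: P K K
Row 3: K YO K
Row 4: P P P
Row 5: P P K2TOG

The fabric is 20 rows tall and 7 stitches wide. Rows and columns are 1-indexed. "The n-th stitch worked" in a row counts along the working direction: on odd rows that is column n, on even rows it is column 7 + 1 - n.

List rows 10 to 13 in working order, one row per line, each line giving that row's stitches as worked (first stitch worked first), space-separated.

Row 10: chart row 5, WS - tiled (columns 1-7): P P K2TOG P P K2TOG P; work from column 7 back to 1 with K<->P swapped.
Row 11: chart row 1, RS - tile across columns 1-7 and work as-is.
Row 12: chart row 2, WS - tiled (columns 1-7): P K K P K K P; work from column 7 back to 1 with K<->P swapped.
Row 13: chart row 3, RS - tile across columns 1-7 and work as-is.

Rows as worked:
K K2TOG K K K2TOG K K
P K P P K P P
K P P K P P K
K YO K K YO K K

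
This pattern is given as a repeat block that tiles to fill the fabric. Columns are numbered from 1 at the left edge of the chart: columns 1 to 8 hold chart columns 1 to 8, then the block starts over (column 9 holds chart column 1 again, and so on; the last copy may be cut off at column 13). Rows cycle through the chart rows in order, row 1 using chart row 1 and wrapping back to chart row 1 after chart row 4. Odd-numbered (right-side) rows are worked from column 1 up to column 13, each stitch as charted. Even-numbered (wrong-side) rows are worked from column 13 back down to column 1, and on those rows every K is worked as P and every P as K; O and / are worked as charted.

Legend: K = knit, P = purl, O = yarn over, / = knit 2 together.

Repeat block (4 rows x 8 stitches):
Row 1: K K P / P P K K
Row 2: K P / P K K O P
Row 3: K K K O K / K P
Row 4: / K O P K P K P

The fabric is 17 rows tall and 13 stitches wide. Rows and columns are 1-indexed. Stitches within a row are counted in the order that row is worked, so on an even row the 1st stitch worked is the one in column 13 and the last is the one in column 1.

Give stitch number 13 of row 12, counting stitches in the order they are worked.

Result:
/

Derivation:
Row 12: (12-1) mod 4 = 3, so use chart row 4. Even row -> WS.
Chart row 4 tiled across columns 1-13: / K O P K P K P / K O P K
WS: work from column 13 back to column 1 (reverse the tiled row), swapping K<->P (O and / unchanged).
Row 12 as worked: P K O P / K P K P K O P /
Counting 13 along the worked row gives /.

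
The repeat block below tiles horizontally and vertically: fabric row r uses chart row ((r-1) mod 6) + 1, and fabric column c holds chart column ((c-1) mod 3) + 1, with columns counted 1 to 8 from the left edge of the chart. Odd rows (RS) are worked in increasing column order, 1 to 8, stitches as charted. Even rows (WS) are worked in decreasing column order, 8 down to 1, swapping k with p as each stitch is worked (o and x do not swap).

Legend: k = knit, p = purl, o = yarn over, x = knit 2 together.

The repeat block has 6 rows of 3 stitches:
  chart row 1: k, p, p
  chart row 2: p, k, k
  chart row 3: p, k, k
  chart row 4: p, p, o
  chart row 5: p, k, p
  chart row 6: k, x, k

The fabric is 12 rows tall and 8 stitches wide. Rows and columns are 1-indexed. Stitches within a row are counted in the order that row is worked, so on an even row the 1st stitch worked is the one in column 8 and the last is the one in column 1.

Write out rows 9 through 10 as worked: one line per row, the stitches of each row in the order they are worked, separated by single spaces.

Row 9: chart row 3, RS - tile across columns 1-8 and work as-is.
Row 10: chart row 4, WS - tiled (columns 1-8): p p o p p o p p; work from column 8 back to 1 with k<->p swapped.

Result:
p k k p k k p k
k k o k k o k k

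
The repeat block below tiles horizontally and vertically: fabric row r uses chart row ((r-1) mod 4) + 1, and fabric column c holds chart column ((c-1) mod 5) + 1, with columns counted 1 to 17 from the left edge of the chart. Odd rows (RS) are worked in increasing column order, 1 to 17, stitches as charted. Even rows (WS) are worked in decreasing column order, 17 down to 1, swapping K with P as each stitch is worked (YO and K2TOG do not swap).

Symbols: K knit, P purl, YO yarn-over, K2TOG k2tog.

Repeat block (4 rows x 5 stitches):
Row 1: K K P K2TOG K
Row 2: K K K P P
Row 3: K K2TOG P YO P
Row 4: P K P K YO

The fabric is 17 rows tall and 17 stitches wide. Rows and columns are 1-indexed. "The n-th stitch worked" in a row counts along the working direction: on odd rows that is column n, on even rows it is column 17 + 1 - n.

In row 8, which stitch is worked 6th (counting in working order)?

Stitch:
P

Derivation:
For row 8: chart row = ((8-1) mod 4) + 1 = 4; this is a WS (even) row.
Chart row 4 tiled across columns 1-17: P K P K YO P K P K YO P K P K YO P K
Wrong side: read the tiled row from column 17 down to 1 and exchange K with P (leave YO, K2TOG).
Row 8 as worked: P K YO P K P K YO P K P K YO P K P K
The 6th stitch worked is P.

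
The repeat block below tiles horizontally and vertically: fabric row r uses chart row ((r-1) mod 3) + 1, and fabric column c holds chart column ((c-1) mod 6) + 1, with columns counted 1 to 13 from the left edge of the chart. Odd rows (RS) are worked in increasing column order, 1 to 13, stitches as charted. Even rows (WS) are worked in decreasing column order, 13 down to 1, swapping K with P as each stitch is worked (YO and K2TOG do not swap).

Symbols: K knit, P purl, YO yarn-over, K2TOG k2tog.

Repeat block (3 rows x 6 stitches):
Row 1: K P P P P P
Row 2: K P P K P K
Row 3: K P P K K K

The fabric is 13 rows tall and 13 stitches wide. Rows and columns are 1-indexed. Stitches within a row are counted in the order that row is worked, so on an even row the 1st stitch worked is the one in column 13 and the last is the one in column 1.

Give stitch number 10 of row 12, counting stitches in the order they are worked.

Result:
P

Derivation:
Row 12 uses chart row ((12-1) mod 3)+1 = 3. Row 12 is even, so WS.
Chart row 3 tiled across columns 1-13: K P P K K K K P P K K K K
WS row: flip the tiled sequence (start at column 13) and apply K<->P; YO and K2TOG stay.
Row 12 as worked: P P P P K K P P P P K K P
Stitch 10 in working order -> P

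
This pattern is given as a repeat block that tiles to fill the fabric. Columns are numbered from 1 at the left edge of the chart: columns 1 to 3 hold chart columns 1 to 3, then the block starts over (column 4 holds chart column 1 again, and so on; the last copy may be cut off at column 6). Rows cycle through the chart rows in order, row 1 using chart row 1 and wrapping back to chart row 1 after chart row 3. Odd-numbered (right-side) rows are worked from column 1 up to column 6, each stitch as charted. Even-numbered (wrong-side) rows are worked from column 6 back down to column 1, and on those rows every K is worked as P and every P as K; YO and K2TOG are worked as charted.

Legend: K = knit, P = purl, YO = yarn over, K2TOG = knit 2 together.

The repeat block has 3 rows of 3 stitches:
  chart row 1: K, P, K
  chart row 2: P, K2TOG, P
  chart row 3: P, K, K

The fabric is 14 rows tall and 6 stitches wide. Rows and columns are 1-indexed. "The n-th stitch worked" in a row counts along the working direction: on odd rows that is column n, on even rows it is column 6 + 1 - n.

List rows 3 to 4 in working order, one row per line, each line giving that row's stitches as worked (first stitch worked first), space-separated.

Rows as worked:
P K K P K K
P K P P K P

Derivation:
Row 3: chart row 3, RS - tile across columns 1-6 and work as-is.
Row 4: chart row 1, WS - tiled (columns 1-6): K P K K P K; work from column 6 back to 1 with K<->P swapped.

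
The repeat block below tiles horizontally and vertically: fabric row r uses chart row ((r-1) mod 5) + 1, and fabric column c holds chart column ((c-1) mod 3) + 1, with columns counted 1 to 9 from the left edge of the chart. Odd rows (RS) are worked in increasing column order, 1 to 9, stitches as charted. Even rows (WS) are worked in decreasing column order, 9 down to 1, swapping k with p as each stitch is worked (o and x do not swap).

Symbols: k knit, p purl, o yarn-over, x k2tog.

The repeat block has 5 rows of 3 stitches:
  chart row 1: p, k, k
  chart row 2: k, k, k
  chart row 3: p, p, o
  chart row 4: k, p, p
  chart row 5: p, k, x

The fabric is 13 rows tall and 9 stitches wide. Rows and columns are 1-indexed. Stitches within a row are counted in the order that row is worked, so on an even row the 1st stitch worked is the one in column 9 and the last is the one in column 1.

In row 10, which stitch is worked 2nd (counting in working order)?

== STITCH ==
p

Derivation:
Row 10: (10-1) mod 5 = 4, so use chart row 5. Even row -> WS.
Chart row 5 tiled across columns 1-9: p k x p k x p k x
WS row: flip the tiled sequence (start at column 9) and apply k<->p; o and x stay.
Row 10 as worked: x p k x p k x p k
Stitch 2 in working order -> p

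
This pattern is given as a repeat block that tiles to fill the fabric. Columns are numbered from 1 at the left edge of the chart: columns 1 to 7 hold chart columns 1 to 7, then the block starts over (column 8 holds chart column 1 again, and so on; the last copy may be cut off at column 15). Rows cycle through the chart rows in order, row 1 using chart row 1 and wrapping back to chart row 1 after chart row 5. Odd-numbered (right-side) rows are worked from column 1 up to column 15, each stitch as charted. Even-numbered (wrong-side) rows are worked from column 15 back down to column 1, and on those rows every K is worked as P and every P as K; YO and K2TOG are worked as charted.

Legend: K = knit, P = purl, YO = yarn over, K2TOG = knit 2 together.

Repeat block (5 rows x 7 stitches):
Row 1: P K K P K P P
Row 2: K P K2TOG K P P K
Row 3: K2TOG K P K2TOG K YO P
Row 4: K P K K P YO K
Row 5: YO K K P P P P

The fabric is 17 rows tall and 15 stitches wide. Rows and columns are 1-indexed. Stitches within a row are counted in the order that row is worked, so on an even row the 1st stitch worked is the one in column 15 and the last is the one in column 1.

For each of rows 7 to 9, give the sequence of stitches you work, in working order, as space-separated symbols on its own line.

Row 7: chart row 2, RS - tile across columns 1-15 and work as-is.
Row 8: chart row 3, WS - tiled (columns 1-15): K2TOG K P K2TOG K YO P K2TOG K P K2TOG K YO P K2TOG; work from column 15 back to 1 with K<->P swapped.
Row 9: chart row 4, RS - tile across columns 1-15 and work as-is.

Result:
K P K2TOG K P P K K P K2TOG K P P K K
K2TOG K YO P K2TOG K P K2TOG K YO P K2TOG K P K2TOG
K P K K P YO K K P K K P YO K K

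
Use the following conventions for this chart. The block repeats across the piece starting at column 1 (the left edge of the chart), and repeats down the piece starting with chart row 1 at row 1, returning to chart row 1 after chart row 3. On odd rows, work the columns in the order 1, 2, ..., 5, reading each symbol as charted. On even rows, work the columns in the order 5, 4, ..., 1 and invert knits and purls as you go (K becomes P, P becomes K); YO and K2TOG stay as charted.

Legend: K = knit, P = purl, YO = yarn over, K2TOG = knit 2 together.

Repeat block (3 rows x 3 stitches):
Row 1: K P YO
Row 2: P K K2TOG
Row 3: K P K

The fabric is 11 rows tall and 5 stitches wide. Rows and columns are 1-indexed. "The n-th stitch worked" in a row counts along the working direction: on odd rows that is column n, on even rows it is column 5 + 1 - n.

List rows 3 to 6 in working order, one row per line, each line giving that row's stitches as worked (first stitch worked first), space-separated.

== ROWS AS WORKED ==
K P K K P
K P YO K P
P K K2TOG P K
K P P K P

Derivation:
Row 3: chart row 3, RS - tile across columns 1-5 and work as-is.
Row 4: chart row 1, WS - tiled (columns 1-5): K P YO K P; work from column 5 back to 1 with K<->P swapped.
Row 5: chart row 2, RS - tile across columns 1-5 and work as-is.
Row 6: chart row 3, WS - tiled (columns 1-5): K P K K P; work from column 5 back to 1 with K<->P swapped.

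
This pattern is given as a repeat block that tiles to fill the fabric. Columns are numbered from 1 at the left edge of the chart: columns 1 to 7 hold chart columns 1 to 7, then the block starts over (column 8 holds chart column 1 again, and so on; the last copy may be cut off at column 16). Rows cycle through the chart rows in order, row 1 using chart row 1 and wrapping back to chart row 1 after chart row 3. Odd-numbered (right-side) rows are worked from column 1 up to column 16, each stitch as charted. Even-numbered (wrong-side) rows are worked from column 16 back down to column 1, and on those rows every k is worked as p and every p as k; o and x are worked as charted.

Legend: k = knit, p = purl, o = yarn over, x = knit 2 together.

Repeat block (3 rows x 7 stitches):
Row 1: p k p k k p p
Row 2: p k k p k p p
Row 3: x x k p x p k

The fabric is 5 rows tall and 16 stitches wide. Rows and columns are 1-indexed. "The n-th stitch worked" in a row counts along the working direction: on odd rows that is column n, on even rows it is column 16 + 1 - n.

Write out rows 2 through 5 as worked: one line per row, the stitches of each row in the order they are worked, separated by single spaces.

Row 2: chart row 2, WS - tiled (columns 1-16): p k k p k p p p k k p k p p p k; work from column 16 back to 1 with k<->p swapped.
Row 3: chart row 3, RS - tile across columns 1-16 and work as-is.
Row 4: chart row 1, WS - tiled (columns 1-16): p k p k k p p p k p k k p p p k; work from column 16 back to 1 with k<->p swapped.
Row 5: chart row 2, RS - tile across columns 1-16 and work as-is.

Rows as worked:
p k k k p k p p k k k p k p p k
x x k p x p k x x k p x p k x x
p k k k p p k p k k k p p k p k
p k k p k p p p k k p k p p p k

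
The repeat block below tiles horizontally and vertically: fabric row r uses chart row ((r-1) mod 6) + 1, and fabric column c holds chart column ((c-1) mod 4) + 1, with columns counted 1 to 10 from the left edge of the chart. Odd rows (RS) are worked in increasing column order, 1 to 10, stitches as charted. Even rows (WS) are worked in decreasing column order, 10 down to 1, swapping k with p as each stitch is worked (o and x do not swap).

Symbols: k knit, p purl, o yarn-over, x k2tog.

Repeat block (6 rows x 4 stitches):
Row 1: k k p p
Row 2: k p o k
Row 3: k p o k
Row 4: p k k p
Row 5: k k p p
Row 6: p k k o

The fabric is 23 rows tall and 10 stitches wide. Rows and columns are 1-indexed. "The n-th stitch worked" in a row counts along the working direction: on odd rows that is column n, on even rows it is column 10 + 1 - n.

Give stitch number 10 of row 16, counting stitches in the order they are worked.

Stitch:
k

Derivation:
Row 16 uses chart row ((16-1) mod 6)+1 = 4. Row 16 is even, so WS.
Chart row 4 tiled across columns 1-10: p k k p p k k p p k
Wrong side: read the tiled row from column 10 down to 1 and exchange k with p (leave o, x).
Row 16 as worked: p k k p p k k p p k
Stitch 10 in working order -> k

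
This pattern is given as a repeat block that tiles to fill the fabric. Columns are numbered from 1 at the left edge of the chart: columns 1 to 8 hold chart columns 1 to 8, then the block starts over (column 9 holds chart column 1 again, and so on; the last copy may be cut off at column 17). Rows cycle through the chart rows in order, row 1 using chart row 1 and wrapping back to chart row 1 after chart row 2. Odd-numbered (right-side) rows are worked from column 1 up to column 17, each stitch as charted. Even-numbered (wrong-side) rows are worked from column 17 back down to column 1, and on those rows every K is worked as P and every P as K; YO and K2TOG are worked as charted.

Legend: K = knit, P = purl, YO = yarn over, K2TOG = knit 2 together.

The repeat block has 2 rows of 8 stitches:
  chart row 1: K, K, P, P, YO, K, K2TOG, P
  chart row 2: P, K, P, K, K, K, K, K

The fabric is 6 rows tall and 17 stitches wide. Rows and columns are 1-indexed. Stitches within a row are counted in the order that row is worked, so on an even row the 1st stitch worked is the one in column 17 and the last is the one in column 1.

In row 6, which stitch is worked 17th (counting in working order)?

== STITCH ==
K

Derivation:
For row 6: chart row = ((6-1) mod 2) + 1 = 2; this is a WS (even) row.
Chart row 2 tiled across columns 1-17: P K P K K K K K P K P K K K K K P
WS: work from column 17 back to column 1 (reverse the tiled row), swapping K<->P (YO and K2TOG unchanged).
Row 6 as worked: K P P P P P K P K P P P P P K P K
The 17th stitch worked is K.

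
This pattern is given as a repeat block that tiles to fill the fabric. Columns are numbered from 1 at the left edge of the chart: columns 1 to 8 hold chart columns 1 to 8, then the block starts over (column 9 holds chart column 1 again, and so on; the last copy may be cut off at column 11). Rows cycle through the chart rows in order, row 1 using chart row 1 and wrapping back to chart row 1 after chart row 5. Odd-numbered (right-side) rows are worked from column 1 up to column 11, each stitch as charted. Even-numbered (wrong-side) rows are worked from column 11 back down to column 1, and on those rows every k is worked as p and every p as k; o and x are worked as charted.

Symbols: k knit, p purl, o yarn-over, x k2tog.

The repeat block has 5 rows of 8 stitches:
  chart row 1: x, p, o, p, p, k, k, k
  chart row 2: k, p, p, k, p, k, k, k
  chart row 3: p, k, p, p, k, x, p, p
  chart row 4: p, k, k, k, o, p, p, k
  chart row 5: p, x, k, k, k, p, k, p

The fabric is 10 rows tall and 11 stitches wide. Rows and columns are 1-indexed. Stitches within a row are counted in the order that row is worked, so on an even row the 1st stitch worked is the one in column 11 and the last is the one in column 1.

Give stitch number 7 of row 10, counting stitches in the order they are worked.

Row 10 uses chart row ((10-1) mod 5)+1 = 5. Row 10 is even, so WS.
Chart row 5 tiled across columns 1-11: p x k k k p k p p x k
WS: work from column 11 back to column 1 (reverse the tiled row), swapping k<->p (o and x unchanged).
Row 10 as worked: p x k k p k p p p x k
The 7th stitch worked is p.

Result:
p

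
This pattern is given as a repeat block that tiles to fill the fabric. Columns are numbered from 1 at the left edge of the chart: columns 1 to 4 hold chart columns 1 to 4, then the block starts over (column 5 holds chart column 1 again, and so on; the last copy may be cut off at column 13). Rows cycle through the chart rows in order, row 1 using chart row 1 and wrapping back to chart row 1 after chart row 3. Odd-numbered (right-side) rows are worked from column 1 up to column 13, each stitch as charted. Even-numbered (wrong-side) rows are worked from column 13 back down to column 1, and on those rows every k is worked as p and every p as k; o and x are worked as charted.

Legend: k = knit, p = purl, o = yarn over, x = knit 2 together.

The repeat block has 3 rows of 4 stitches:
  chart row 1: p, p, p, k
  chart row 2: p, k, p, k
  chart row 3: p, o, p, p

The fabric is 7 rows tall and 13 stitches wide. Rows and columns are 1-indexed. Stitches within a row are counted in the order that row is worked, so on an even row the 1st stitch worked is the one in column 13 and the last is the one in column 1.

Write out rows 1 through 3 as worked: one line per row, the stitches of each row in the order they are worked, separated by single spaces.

Result:
p p p k p p p k p p p k p
k p k p k p k p k p k p k
p o p p p o p p p o p p p

Derivation:
Row 1: chart row 1, RS - tile across columns 1-13 and work as-is.
Row 2: chart row 2, WS - tiled (columns 1-13): p k p k p k p k p k p k p; work from column 13 back to 1 with k<->p swapped.
Row 3: chart row 3, RS - tile across columns 1-13 and work as-is.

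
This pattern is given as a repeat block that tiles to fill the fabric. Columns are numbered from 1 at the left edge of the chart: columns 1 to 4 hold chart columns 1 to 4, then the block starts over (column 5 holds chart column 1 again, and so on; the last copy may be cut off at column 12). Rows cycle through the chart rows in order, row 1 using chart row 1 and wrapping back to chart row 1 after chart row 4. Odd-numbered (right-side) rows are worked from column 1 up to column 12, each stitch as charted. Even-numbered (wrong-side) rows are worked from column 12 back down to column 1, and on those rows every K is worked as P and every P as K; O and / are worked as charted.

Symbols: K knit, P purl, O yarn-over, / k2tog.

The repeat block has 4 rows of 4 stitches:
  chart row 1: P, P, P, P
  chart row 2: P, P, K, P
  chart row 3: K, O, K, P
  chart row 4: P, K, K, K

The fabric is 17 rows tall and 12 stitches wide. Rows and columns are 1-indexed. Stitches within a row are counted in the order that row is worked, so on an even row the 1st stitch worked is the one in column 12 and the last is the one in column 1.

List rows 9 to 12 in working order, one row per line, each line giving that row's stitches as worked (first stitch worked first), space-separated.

Row 9: chart row 1, RS - tile across columns 1-12 and work as-is.
Row 10: chart row 2, WS - tiled (columns 1-12): P P K P P P K P P P K P; work from column 12 back to 1 with K<->P swapped.
Row 11: chart row 3, RS - tile across columns 1-12 and work as-is.
Row 12: chart row 4, WS - tiled (columns 1-12): P K K K P K K K P K K K; work from column 12 back to 1 with K<->P swapped.

Rows as worked:
P P P P P P P P P P P P
K P K K K P K K K P K K
K O K P K O K P K O K P
P P P K P P P K P P P K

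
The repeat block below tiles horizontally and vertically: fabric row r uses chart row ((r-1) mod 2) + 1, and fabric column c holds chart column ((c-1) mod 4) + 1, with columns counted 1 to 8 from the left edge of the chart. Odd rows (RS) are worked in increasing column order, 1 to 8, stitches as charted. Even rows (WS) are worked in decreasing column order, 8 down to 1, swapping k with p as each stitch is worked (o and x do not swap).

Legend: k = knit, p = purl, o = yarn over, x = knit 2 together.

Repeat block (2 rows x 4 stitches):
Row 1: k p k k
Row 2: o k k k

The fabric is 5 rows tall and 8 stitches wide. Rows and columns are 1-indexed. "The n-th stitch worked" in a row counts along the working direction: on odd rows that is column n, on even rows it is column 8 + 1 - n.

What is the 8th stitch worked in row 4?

Row 4 uses chart row ((4-1) mod 2)+1 = 2. Row 4 is even, so WS.
Chart row 2 tiled across columns 1-8: o k k k o k k k
Wrong side: read the tiled row from column 8 down to 1 and exchange k with p (leave o, x).
Row 4 as worked: p p p o p p p o
The 8th stitch worked is o.

== STITCH ==
o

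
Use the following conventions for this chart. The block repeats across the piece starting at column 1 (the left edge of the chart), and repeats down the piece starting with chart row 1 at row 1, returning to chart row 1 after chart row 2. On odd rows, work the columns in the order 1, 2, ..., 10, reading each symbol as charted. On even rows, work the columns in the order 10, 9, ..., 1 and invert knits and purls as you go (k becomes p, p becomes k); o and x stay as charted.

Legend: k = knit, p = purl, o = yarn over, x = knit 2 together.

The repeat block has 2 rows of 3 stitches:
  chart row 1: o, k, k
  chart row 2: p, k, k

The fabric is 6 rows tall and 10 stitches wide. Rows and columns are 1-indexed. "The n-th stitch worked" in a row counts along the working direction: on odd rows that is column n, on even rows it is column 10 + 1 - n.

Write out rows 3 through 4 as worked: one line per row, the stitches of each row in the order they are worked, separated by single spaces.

== ROWS AS WORKED ==
o k k o k k o k k o
k p p k p p k p p k

Derivation:
Row 3: chart row 1, RS - tile across columns 1-10 and work as-is.
Row 4: chart row 2, WS - tiled (columns 1-10): p k k p k k p k k p; work from column 10 back to 1 with k<->p swapped.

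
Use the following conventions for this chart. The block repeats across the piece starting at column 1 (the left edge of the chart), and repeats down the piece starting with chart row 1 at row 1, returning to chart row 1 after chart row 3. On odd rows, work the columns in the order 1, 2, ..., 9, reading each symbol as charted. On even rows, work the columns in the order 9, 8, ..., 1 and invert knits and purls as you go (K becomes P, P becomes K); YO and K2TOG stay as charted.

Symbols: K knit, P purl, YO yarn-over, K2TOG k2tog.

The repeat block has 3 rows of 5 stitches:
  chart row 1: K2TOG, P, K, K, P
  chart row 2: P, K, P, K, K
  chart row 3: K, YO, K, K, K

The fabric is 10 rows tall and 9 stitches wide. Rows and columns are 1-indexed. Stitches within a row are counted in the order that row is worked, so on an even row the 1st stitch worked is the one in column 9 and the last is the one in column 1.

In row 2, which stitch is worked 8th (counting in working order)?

For row 2: chart row = ((2-1) mod 3) + 1 = 2; this is a WS (even) row.
Chart row 2 tiled across columns 1-9: P K P K K P K P K
Wrong side: read the tiled row from column 9 down to 1 and exchange K with P (leave YO, K2TOG).
Row 2 as worked: P K P K P P K P K
Counting 8 along the worked row gives P.

Result:
P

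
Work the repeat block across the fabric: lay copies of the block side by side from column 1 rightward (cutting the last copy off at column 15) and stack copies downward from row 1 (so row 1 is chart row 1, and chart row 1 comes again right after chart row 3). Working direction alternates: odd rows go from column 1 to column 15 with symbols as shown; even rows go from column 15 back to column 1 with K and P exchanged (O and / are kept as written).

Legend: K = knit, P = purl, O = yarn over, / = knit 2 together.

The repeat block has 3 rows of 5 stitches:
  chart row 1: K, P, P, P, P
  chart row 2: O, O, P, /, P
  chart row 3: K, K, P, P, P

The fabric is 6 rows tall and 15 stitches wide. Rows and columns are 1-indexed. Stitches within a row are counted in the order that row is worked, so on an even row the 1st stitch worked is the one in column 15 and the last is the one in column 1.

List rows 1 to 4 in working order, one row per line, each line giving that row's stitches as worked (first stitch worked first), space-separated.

Rows as worked:
K P P P P K P P P P K P P P P
K / K O O K / K O O K / K O O
K K P P P K K P P P K K P P P
K K K K P K K K K P K K K K P

Derivation:
Row 1: chart row 1, RS - tile across columns 1-15 and work as-is.
Row 2: chart row 2, WS - tiled (columns 1-15): O O P / P O O P / P O O P / P; work from column 15 back to 1 with K<->P swapped.
Row 3: chart row 3, RS - tile across columns 1-15 and work as-is.
Row 4: chart row 1, WS - tiled (columns 1-15): K P P P P K P P P P K P P P P; work from column 15 back to 1 with K<->P swapped.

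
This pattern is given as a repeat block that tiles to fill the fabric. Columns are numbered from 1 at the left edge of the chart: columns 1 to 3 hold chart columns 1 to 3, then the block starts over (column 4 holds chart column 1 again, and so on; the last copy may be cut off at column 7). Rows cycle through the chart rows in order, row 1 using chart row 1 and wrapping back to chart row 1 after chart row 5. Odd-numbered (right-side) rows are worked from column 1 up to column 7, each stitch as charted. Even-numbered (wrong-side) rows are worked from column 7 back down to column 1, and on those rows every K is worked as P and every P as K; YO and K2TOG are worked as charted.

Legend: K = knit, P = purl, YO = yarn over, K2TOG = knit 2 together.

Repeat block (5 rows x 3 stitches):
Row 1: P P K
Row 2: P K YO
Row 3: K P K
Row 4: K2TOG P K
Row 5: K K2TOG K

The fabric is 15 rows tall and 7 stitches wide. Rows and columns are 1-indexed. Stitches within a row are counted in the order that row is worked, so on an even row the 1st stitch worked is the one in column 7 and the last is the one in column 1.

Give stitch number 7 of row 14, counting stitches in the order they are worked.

== STITCH ==
K2TOG

Derivation:
For row 14: chart row = ((14-1) mod 5) + 1 = 4; this is a WS (even) row.
Chart row 4 tiled across columns 1-7: K2TOG P K K2TOG P K K2TOG
WS: work from column 7 back to column 1 (reverse the tiled row), swapping K<->P (YO and K2TOG unchanged).
Row 14 as worked: K2TOG P K K2TOG P K K2TOG
Counting 7 along the worked row gives K2TOG.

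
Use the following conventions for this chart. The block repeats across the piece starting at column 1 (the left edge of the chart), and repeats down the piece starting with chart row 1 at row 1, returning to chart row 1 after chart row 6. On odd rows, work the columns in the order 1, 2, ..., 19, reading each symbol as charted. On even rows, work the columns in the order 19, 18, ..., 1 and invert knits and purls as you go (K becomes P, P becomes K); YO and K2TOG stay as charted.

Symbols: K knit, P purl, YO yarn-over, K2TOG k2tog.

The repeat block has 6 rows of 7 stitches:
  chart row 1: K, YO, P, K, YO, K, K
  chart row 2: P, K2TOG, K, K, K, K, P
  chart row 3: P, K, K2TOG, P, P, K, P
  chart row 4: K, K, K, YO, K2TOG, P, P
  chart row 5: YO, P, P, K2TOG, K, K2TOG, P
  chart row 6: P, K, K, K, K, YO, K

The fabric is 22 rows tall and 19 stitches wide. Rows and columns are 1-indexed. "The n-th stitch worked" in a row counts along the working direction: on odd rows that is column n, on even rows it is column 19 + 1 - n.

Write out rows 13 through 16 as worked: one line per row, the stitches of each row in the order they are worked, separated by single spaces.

Row 13: chart row 1, RS - tile across columns 1-19 and work as-is.
Row 14: chart row 2, WS - tiled (columns 1-19): P K2TOG K K K K P P K2TOG K K K K P P K2TOG K K K; work from column 19 back to 1 with K<->P swapped.
Row 15: chart row 3, RS - tile across columns 1-19 and work as-is.
Row 16: chart row 4, WS - tiled (columns 1-19): K K K YO K2TOG P P K K K YO K2TOG P P K K K YO K2TOG; work from column 19 back to 1 with K<->P swapped.

Result:
K YO P K YO K K K YO P K YO K K K YO P K YO
P P P K2TOG K K P P P P K2TOG K K P P P P K2TOG K
P K K2TOG P P K P P K K2TOG P P K P P K K2TOG P P
K2TOG YO P P P K K K2TOG YO P P P K K K2TOG YO P P P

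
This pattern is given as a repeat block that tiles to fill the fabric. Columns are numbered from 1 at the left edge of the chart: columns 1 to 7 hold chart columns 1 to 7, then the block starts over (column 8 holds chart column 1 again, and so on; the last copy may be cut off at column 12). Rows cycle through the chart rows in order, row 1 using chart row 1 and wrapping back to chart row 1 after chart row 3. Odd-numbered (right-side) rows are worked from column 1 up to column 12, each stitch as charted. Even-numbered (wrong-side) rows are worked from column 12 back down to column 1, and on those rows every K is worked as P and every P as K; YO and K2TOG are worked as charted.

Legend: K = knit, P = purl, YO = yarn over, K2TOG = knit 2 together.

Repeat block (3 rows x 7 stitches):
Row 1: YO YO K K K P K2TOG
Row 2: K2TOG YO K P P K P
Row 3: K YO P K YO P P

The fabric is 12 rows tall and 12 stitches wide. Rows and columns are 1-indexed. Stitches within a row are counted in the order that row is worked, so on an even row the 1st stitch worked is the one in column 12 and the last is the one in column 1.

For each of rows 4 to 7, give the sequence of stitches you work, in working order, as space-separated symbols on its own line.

Rows as worked:
P P P YO YO K2TOG K P P P YO YO
K2TOG YO K P P K P K2TOG YO K P P
YO P K YO P K K YO P K YO P
YO YO K K K P K2TOG YO YO K K K

Derivation:
Row 4: chart row 1, WS - tiled (columns 1-12): YO YO K K K P K2TOG YO YO K K K; work from column 12 back to 1 with K<->P swapped.
Row 5: chart row 2, RS - tile across columns 1-12 and work as-is.
Row 6: chart row 3, WS - tiled (columns 1-12): K YO P K YO P P K YO P K YO; work from column 12 back to 1 with K<->P swapped.
Row 7: chart row 1, RS - tile across columns 1-12 and work as-is.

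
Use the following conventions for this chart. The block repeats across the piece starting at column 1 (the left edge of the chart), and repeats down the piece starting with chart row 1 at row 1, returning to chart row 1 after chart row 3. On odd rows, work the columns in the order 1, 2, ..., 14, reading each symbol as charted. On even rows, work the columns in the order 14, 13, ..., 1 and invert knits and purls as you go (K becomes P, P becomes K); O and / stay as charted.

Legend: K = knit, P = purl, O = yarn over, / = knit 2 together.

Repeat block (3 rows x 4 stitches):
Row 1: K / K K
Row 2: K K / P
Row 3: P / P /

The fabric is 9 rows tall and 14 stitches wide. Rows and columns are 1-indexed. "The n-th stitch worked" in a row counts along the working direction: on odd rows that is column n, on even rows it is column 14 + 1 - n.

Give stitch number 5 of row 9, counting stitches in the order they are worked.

Row 9: (9-1) mod 3 = 2, so use chart row 3. Odd row -> RS.
Chart row 3 tiled across columns 1-14: P / P / P / P / P / P / P /
RS: work column 1 to column 14, symbols as charted — the tiled row is the row as worked.
The 5th stitch worked is P.

Result:
P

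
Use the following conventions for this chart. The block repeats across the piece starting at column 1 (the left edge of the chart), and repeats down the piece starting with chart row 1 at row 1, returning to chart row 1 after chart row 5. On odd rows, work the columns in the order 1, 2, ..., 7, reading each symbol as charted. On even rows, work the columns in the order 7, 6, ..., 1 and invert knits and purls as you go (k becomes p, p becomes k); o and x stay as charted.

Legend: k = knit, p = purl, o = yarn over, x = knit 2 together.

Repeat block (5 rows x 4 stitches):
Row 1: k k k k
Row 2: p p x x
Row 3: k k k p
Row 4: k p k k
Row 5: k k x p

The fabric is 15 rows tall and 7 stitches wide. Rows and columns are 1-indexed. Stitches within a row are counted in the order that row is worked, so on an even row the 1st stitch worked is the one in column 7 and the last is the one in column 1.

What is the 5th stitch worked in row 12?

For row 12: chart row = ((12-1) mod 5) + 1 = 2; this is a WS (even) row.
Chart row 2 tiled across columns 1-7: p p x x p p x
Wrong side: read the tiled row from column 7 down to 1 and exchange k with p (leave o, x).
Row 12 as worked: x k k x x k k
Stitch 5 in working order -> x

== STITCH ==
x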